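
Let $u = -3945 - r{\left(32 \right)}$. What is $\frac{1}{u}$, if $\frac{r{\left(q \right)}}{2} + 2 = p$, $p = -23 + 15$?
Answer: $- \frac{1}{3925} \approx -0.00025478$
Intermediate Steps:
$p = -8$
$r{\left(q \right)} = -20$ ($r{\left(q \right)} = -4 + 2 \left(-8\right) = -4 - 16 = -20$)
$u = -3925$ ($u = -3945 - -20 = -3945 + 20 = -3925$)
$\frac{1}{u} = \frac{1}{-3925} = - \frac{1}{3925}$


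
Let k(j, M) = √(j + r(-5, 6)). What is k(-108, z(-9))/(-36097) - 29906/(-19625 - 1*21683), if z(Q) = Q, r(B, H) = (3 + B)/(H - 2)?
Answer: 14953/20654 - I*√434/72194 ≈ 0.72398 - 0.00028857*I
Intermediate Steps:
r(B, H) = (3 + B)/(-2 + H)
k(j, M) = √(-½ + j) (k(j, M) = √(j + (3 - 5)/(-2 + 6)) = √(j - 2/4) = √(j + (¼)*(-2)) = √(j - ½) = √(-½ + j))
k(-108, z(-9))/(-36097) - 29906/(-19625 - 1*21683) = (√(-2 + 4*(-108))/2)/(-36097) - 29906/(-19625 - 1*21683) = (√(-2 - 432)/2)*(-1/36097) - 29906/(-19625 - 21683) = (√(-434)/2)*(-1/36097) - 29906/(-41308) = ((I*√434)/2)*(-1/36097) - 29906*(-1/41308) = (I*√434/2)*(-1/36097) + 14953/20654 = -I*√434/72194 + 14953/20654 = 14953/20654 - I*√434/72194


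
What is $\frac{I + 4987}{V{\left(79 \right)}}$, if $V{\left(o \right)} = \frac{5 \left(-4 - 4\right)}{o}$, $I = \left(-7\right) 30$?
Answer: $- \frac{377383}{40} \approx -9434.6$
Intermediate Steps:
$I = -210$
$V{\left(o \right)} = - \frac{40}{o}$ ($V{\left(o \right)} = \frac{5 \left(-8\right)}{o} = - \frac{40}{o}$)
$\frac{I + 4987}{V{\left(79 \right)}} = \frac{-210 + 4987}{\left(-40\right) \frac{1}{79}} = \frac{4777}{\left(-40\right) \frac{1}{79}} = \frac{4777}{- \frac{40}{79}} = 4777 \left(- \frac{79}{40}\right) = - \frac{377383}{40}$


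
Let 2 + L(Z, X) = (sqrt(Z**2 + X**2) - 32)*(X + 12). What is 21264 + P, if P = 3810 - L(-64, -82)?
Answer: 22836 + 140*sqrt(2705) ≈ 30117.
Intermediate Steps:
L(Z, X) = -2 + (-32 + sqrt(X**2 + Z**2))*(12 + X) (L(Z, X) = -2 + (sqrt(Z**2 + X**2) - 32)*(X + 12) = -2 + (sqrt(X**2 + Z**2) - 32)*(12 + X) = -2 + (-32 + sqrt(X**2 + Z**2))*(12 + X))
P = 1572 + 140*sqrt(2705) (P = 3810 - (-386 - 32*(-82) + 12*sqrt((-82)**2 + (-64)**2) - 82*sqrt((-82)**2 + (-64)**2)) = 3810 - (-386 + 2624 + 12*sqrt(6724 + 4096) - 82*sqrt(6724 + 4096)) = 3810 - (-386 + 2624 + 12*sqrt(10820) - 164*sqrt(2705)) = 3810 - (-386 + 2624 + 12*(2*sqrt(2705)) - 164*sqrt(2705)) = 3810 - (-386 + 2624 + 24*sqrt(2705) - 164*sqrt(2705)) = 3810 - (2238 - 140*sqrt(2705)) = 3810 + (-2238 + 140*sqrt(2705)) = 1572 + 140*sqrt(2705) ≈ 8853.3)
21264 + P = 21264 + (1572 + 140*sqrt(2705)) = 22836 + 140*sqrt(2705)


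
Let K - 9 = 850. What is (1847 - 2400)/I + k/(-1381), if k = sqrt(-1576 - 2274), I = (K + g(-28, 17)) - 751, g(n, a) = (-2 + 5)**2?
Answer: -553/117 - 5*I*sqrt(154)/1381 ≈ -4.7265 - 0.04493*I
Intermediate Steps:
g(n, a) = 9 (g(n, a) = 3**2 = 9)
K = 859 (K = 9 + 850 = 859)
I = 117 (I = (859 + 9) - 751 = 868 - 751 = 117)
k = 5*I*sqrt(154) (k = sqrt(-3850) = 5*I*sqrt(154) ≈ 62.048*I)
(1847 - 2400)/I + k/(-1381) = (1847 - 2400)/117 + (5*I*sqrt(154))/(-1381) = -553*1/117 + (5*I*sqrt(154))*(-1/1381) = -553/117 - 5*I*sqrt(154)/1381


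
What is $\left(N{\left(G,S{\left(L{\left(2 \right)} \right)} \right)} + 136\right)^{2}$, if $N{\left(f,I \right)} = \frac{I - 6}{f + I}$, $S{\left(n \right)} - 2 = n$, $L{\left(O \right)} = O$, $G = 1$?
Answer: $\frac{459684}{25} \approx 18387.0$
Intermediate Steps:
$S{\left(n \right)} = 2 + n$
$N{\left(f,I \right)} = \frac{-6 + I}{I + f}$
$\left(N{\left(G,S{\left(L{\left(2 \right)} \right)} \right)} + 136\right)^{2} = \left(\frac{-6 + \left(2 + 2\right)}{\left(2 + 2\right) + 1} + 136\right)^{2} = \left(\frac{-6 + 4}{4 + 1} + 136\right)^{2} = \left(\frac{1}{5} \left(-2\right) + 136\right)^{2} = \left(- \frac{2}{5} + 136\right)^{2} = \left(\frac{678}{5}\right)^{2} = \frac{459684}{25}$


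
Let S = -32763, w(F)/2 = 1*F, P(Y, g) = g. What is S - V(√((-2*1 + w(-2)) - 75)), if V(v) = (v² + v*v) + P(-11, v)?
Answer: -32601 - 9*I ≈ -32601.0 - 9.0*I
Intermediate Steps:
w(F) = 2*F (w(F) = 2*(1*F) = 2*F)
V(v) = v + 2*v² (V(v) = (v² + v*v) + v = (v² + v²) + v = 2*v² + v = v + 2*v²)
S - V(√((-2*1 + w(-2)) - 75)) = -32763 - √((-2*1 + 2*(-2)) - 75)*(1 + 2*√((-2*1 + 2*(-2)) - 75)) = -32763 - √((-2 - 4) - 75)*(1 + 2*√((-2 - 4) - 75)) = -32763 - √(-6 - 75)*(1 + 2*√(-6 - 75)) = -32763 - √(-81)*(1 + 2*√(-81)) = -32763 - 9*I*(1 + 2*(9*I)) = -32763 - 9*I*(1 + 18*I)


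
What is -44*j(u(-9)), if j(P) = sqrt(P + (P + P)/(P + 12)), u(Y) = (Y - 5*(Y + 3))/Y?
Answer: -308*I*sqrt(435)/87 ≈ -73.837*I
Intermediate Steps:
u(Y) = (-15 - 4*Y)/Y (u(Y) = (Y - 5*(3 + Y))/Y = (Y - (15 + 5*Y))/Y = (Y + (-15 - 5*Y))/Y = (-15 - 4*Y)/Y)
j(P) = sqrt(P + 2*P/(12 + P)) (j(P) = sqrt(P + (2*P)/(12 + P)) = sqrt(P + 2*P/(12 + P)))
-44*j(u(-9)) = -44*sqrt(-4 - 15/(-9))*sqrt(14 + (-4 - 15/(-9)))/sqrt(12 + (-4 - 15/(-9))) = -44*sqrt(-4 - 15*(-1/9))*sqrt(14 + (-4 - 15*(-1/9)))/sqrt(12 + (-4 - 15*(-1/9))) = -44*sqrt(-4 + 5/3)*sqrt(14 + (-4 + 5/3))/sqrt(12 + (-4 + 5/3)) = -44*I*sqrt(21)*sqrt(14 - 7/3)/(3*sqrt(12 - 7/3)) = -44*7*I*sqrt(435)/87 = -308*I*sqrt(435)/87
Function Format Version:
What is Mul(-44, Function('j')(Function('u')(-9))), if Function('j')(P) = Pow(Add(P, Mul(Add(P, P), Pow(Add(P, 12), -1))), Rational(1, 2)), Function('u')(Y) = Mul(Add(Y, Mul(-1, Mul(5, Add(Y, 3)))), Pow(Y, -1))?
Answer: Mul(Rational(-308, 87), I, Pow(435, Rational(1, 2))) ≈ Mul(-73.837, I)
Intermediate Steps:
Function('u')(Y) = Mul(Pow(Y, -1), Add(-15, Mul(-4, Y))) (Function('u')(Y) = Mul(Add(Y, Mul(-1, Mul(5, Add(3, Y)))), Pow(Y, -1)) = Mul(Add(Y, Mul(-1, Add(15, Mul(5, Y)))), Pow(Y, -1)) = Mul(Add(Y, Add(-15, Mul(-5, Y))), Pow(Y, -1)) = Mul(Add(-15, Mul(-4, Y)), Pow(Y, -1)) = Mul(Pow(Y, -1), Add(-15, Mul(-4, Y))))
Function('j')(P) = Pow(Add(P, Mul(2, P, Pow(Add(12, P), -1))), Rational(1, 2)) (Function('j')(P) = Pow(Add(P, Mul(Mul(2, P), Pow(Add(12, P), -1))), Rational(1, 2)) = Pow(Add(P, Mul(2, P, Pow(Add(12, P), -1))), Rational(1, 2)))
Mul(-44, Function('j')(Function('u')(-9))) = Mul(-44, Pow(Mul(Add(-4, Mul(-15, Pow(-9, -1))), Pow(Add(12, Add(-4, Mul(-15, Pow(-9, -1)))), -1), Add(14, Add(-4, Mul(-15, Pow(-9, -1))))), Rational(1, 2))) = Mul(-44, Pow(Mul(Add(-4, Mul(-15, Rational(-1, 9))), Pow(Add(12, Add(-4, Mul(-15, Rational(-1, 9)))), -1), Add(14, Add(-4, Mul(-15, Rational(-1, 9))))), Rational(1, 2))) = Mul(-44, Pow(Mul(Add(-4, Rational(5, 3)), Pow(Add(12, Add(-4, Rational(5, 3))), -1), Add(14, Add(-4, Rational(5, 3)))), Rational(1, 2))) = Mul(-44, Pow(Mul(Rational(-7, 3), Pow(Add(12, Rational(-7, 3)), -1), Add(14, Rational(-7, 3))), Rational(1, 2))) = Mul(-44, Pow(Mul(Rational(-7, 3), Pow(Rational(29, 3), -1), Rational(35, 3)), Rational(1, 2))) = Mul(-44, Pow(Mul(Rational(-7, 3), Rational(3, 29), Rational(35, 3)), Rational(1, 2))) = Mul(-44, Pow(Rational(-245, 87), Rational(1, 2))) = Mul(-44, Mul(Rational(7, 87), I, Pow(435, Rational(1, 2)))) = Mul(Rational(-308, 87), I, Pow(435, Rational(1, 2)))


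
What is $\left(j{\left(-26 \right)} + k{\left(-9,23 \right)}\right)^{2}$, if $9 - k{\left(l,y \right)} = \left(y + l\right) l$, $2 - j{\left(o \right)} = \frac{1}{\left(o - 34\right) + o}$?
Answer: $\frac{138839089}{7396} \approx 18772.0$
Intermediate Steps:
$j{\left(o \right)} = 2 - \frac{1}{-34 + 2 o}$ ($j{\left(o \right)} = 2 - \frac{1}{\left(o - 34\right) + o} = 2 - \frac{1}{\left(-34 + o\right) + o} = 2 - \frac{1}{-34 + 2 o}$)
$k{\left(l,y \right)} = 9 - l \left(l + y\right)$ ($k{\left(l,y \right)} = 9 - \left(y + l\right) l = 9 - \left(l + y\right) l = 9 - l \left(l + y\right)$)
$\left(j{\left(-26 \right)} + k{\left(-9,23 \right)}\right)^{2} = \left(\frac{-69 + 4 \left(-26\right)}{2 \left(-17 - 26\right)} - \left(72 - 207\right)\right)^{2} = \left(\frac{-69 - 104}{2 \left(-43\right)} + \left(9 - 81 + 207\right)\right)^{2} = \left(\frac{1}{2} \left(- \frac{1}{43}\right) \left(-173\right) + \left(9 - 81 + 207\right)\right)^{2} = \left(\frac{173}{86} + 135\right)^{2} = \left(\frac{11783}{86}\right)^{2} = \frac{138839089}{7396}$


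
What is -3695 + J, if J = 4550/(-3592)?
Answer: -6638495/1796 ≈ -3696.3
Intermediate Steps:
J = -2275/1796 (J = 4550*(-1/3592) = -2275/1796 ≈ -1.2667)
-3695 + J = -3695 - 2275/1796 = -6638495/1796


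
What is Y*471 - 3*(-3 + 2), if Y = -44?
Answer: -20721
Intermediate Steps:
Y*471 - 3*(-3 + 2) = -44*471 - 3*(-3 + 2) = -20724 - 3*(-1) = -20724 + 3 = -20721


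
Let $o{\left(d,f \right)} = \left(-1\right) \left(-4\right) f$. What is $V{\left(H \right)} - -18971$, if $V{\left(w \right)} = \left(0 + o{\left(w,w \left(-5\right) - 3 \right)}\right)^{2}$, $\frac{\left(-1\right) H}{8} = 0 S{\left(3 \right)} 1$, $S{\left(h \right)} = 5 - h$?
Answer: $19115$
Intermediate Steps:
$o{\left(d,f \right)} = 4 f$
$H = 0$ ($H = - 8 \cdot 0 \left(5 - 3\right) 1 = - 8 \cdot 0 \cdot 2 \cdot 1 = - 8 \cdot 0 \cdot 1 = \left(-8\right) 0 = 0$)
$V{\left(w \right)} = \left(-12 - 20 w\right)^{2}$ ($V{\left(w \right)} = \left(0 + 4 \left(w \left(-5\right) - 3\right)\right)^{2} = \left(0 + 4 \left(- 5 w - 3\right)\right)^{2} = \left(0 + 4 \left(-3 - 5 w\right)\right)^{2} = \left(0 - \left(12 + 20 w\right)\right)^{2} = \left(-12 - 20 w\right)^{2}$)
$V{\left(H \right)} - -18971 = 16 \left(3 + 5 \cdot 0\right)^{2} - -18971 = 16 \left(3 + 0\right)^{2} + 18971 = 16 \cdot 3^{2} + 18971 = 16 \cdot 9 + 18971 = 144 + 18971 = 19115$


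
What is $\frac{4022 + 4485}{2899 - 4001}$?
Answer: $- \frac{8507}{1102} \approx -7.7196$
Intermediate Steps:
$\frac{4022 + 4485}{2899 - 4001} = \frac{8507}{-1102} = 8507 \left(- \frac{1}{1102}\right) = - \frac{8507}{1102}$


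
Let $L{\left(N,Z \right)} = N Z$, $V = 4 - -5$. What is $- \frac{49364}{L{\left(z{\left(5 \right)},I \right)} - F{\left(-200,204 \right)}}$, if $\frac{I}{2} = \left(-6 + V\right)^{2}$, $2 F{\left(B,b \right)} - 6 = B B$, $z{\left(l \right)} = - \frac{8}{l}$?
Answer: $\frac{246820}{100159} \approx 2.4643$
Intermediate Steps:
$F{\left(B,b \right)} = 3 + \frac{B^{2}}{2}$ ($F{\left(B,b \right)} = 3 + \frac{B B}{2} = 3 + \frac{B^{2}}{2}$)
$V = 9$ ($V = 4 + 5 = 9$)
$I = 18$ ($I = 2 \left(-6 + 9\right)^{2} = 2 \cdot 3^{2} = 2 \cdot 9 = 18$)
$- \frac{49364}{L{\left(z{\left(5 \right)},I \right)} - F{\left(-200,204 \right)}} = - \frac{49364}{- \frac{8}{5} \cdot 18 - \left(3 + \frac{\left(-200\right)^{2}}{2}\right)} = - \frac{49364}{\left(-8\right) \frac{1}{5} \cdot 18 - \left(3 + \frac{1}{2} \cdot 40000\right)} = - \frac{49364}{\left(- \frac{8}{5}\right) 18 - \left(3 + 20000\right)} = - \frac{49364}{- \frac{144}{5} - 20003} = - \frac{49364}{- \frac{100159}{5}} = \left(-49364\right) \left(- \frac{5}{100159}\right) = \frac{246820}{100159}$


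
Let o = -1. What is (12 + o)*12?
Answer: 132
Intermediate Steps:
(12 + o)*12 = (12 - 1)*12 = 11*12 = 132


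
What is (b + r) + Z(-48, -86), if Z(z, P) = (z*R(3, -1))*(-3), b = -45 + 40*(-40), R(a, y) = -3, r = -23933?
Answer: -26010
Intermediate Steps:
b = -1645 (b = -45 - 1600 = -1645)
Z(z, P) = 9*z (Z(z, P) = (z*(-3))*(-3) = -3*z*(-3) = 9*z)
(b + r) + Z(-48, -86) = (-1645 - 23933) + 9*(-48) = -25578 - 432 = -26010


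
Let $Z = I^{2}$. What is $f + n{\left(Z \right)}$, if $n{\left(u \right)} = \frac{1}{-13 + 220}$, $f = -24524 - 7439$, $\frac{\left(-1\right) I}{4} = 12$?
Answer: $- \frac{6616340}{207} \approx -31963.0$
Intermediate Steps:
$I = -48$ ($I = \left(-4\right) 12 = -48$)
$Z = 2304$ ($Z = \left(-48\right)^{2} = 2304$)
$f = -31963$
$n{\left(u \right)} = \frac{1}{207}$
$f + n{\left(Z \right)} = -31963 + \frac{1}{207} = - \frac{6616340}{207}$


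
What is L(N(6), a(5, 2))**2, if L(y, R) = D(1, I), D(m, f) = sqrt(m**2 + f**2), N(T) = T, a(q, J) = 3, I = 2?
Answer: 5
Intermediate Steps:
D(m, f) = sqrt(f**2 + m**2)
L(y, R) = sqrt(5) (L(y, R) = sqrt(2**2 + 1**2) = sqrt(4 + 1) = sqrt(5))
L(N(6), a(5, 2))**2 = (sqrt(5))**2 = 5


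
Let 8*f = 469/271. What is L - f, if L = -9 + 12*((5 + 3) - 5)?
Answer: 58067/2168 ≈ 26.784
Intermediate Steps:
f = 469/2168 (f = (469/271)/8 = (469*(1/271))/8 = (⅛)*(469/271) = 469/2168 ≈ 0.21633)
L = 27 (L = -9 + 12*(8 - 5) = -9 + 12*3 = -9 + 36 = 27)
L - f = 27 - 1*469/2168 = 27 - 469/2168 = 58067/2168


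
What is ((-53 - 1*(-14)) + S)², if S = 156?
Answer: 13689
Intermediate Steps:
((-53 - 1*(-14)) + S)² = ((-53 - 1*(-14)) + 156)² = ((-53 + 14) + 156)² = (-39 + 156)² = 117² = 13689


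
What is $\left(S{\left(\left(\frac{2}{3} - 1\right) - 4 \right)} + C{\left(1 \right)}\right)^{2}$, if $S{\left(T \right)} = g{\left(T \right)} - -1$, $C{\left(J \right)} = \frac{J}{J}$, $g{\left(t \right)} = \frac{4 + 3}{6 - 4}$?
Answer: $\frac{121}{4} \approx 30.25$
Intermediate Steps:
$g{\left(t \right)} = \frac{7}{2}$
$C{\left(J \right)} = 1$
$S{\left(T \right)} = \frac{9}{2}$ ($S{\left(T \right)} = \frac{7}{2} - -1 = \frac{7}{2} + 1 = \frac{9}{2}$)
$\left(S{\left(\left(\frac{2}{3} - 1\right) - 4 \right)} + C{\left(1 \right)}\right)^{2} = \left(\frac{9}{2} + 1\right)^{2} = \left(\frac{11}{2}\right)^{2} = \frac{121}{4}$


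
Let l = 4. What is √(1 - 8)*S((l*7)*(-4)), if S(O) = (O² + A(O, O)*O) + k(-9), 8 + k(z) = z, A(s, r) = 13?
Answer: 11071*I*√7 ≈ 29291.0*I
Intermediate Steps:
k(z) = -8 + z
S(O) = -17 + O² + 13*O (S(O) = (O² + 13*O) + (-8 - 9) = (O² + 13*O) - 17 = -17 + O² + 13*O)
√(1 - 8)*S((l*7)*(-4)) = √(1 - 8)*(-17 + ((4*7)*(-4))² + 13*((4*7)*(-4))) = √(-7)*(-17 + (28*(-4))² + 13*(28*(-4))) = (I*√7)*(-17 + (-112)² + 13*(-112)) = (I*√7)*(-17 + 12544 - 1456) = (I*√7)*11071 = 11071*I*√7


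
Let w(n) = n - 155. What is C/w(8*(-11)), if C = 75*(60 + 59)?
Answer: -2975/81 ≈ -36.728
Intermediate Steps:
C = 8925 (C = 75*119 = 8925)
w(n) = -155 + n
C/w(8*(-11)) = 8925/(-155 + 8*(-11)) = 8925/(-155 - 88) = 8925/(-243) = 8925*(-1/243) = -2975/81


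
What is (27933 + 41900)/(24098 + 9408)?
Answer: 69833/33506 ≈ 2.0842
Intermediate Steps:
(27933 + 41900)/(24098 + 9408) = 69833/33506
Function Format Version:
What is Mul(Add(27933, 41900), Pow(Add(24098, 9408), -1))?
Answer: Rational(69833, 33506) ≈ 2.0842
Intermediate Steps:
Mul(Add(27933, 41900), Pow(Add(24098, 9408), -1)) = Mul(69833, Pow(33506, -1)) = Mul(69833, Rational(1, 33506)) = Rational(69833, 33506)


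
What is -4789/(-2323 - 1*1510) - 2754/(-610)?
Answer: 6738686/1169065 ≈ 5.7642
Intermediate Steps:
-4789/(-2323 - 1*1510) - 2754/(-610) = -4789/(-2323 - 1510) - 2754*(-1/610) = -4789/(-3833) + 1377/305 = -4789*(-1/3833) + 1377/305 = 4789/3833 + 1377/305 = 6738686/1169065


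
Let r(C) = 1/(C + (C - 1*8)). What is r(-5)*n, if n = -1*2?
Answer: ⅑ ≈ 0.11111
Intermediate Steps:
n = -2
r(C) = 1/(-8 + 2*C) (r(C) = 1/(C + (C - 8)) = 1/(C + (-8 + C)) = 1/(-8 + 2*C))
r(-5)*n = (1/(2*(-4 - 5)))*(-2) = ((½)/(-9))*(-2) = ((½)*(-⅑))*(-2) = -1/18*(-2) = ⅑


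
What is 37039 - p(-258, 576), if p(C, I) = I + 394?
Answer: 36069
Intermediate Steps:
p(C, I) = 394 + I
37039 - p(-258, 576) = 37039 - (394 + 576) = 37039 - 1*970 = 37039 - 970 = 36069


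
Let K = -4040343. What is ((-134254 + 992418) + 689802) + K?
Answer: -2492377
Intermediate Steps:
((-134254 + 992418) + 689802) + K = ((-134254 + 992418) + 689802) - 4040343 = (858164 + 689802) - 4040343 = 1547966 - 4040343 = -2492377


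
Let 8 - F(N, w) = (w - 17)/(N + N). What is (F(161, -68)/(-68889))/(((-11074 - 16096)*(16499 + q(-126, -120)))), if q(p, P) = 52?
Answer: 887/3325051487377620 ≈ 2.6676e-13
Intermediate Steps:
F(N, w) = 8 - (-17 + w)/(2*N) (F(N, w) = 8 - (w - 17)/(N + N) = 8 - (-17 + w)/(2*N))
(F(161, -68)/(-68889))/(((-11074 - 16096)*(16499 + q(-126, -120)))) = (((1/2)*(17 - 1*(-68) + 16*161)/161)/(-68889))/(((-11074 - 16096)*(16499 + 52))) = (((1/2)*(1/161)*(17 + 68 + 2576))*(-1/68889))/((-27170*16551)) = (((1/2)*(1/161)*2661)*(-1/68889))/(-449690670) = ((2661/322)*(-1/68889))*(-1/449690670) = -887/7394086*(-1/449690670) = 887/3325051487377620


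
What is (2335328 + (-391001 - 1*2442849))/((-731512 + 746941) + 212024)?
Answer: -498522/227453 ≈ -2.1918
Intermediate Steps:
(2335328 + (-391001 - 1*2442849))/((-731512 + 746941) + 212024) = (2335328 + (-391001 - 2442849))/(15429 + 212024) = (2335328 - 2833850)/227453 = -498522*1/227453 = -498522/227453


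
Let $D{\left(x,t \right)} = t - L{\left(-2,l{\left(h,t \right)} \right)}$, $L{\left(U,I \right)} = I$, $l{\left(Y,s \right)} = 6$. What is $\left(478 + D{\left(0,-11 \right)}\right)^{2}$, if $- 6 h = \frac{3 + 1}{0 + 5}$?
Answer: $212521$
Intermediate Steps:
$h = - \frac{2}{15}$ ($h = - \frac{\left(3 + 1\right) \frac{1}{0 + 5}}{6} = - \frac{4 \cdot \frac{1}{5}}{6} = \left(- \frac{1}{6}\right) \frac{4}{5} = - \frac{2}{15} \approx -0.13333$)
$D{\left(x,t \right)} = -6 + t$ ($D{\left(x,t \right)} = t - 6 = -6 + t$)
$\left(478 + D{\left(0,-11 \right)}\right)^{2} = \left(478 - 17\right)^{2} = 461^{2} = 212521$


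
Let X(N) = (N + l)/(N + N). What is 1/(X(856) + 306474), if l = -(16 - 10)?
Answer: 856/262342169 ≈ 3.2629e-6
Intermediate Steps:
l = -6 (l = -1*6 = -6)
X(N) = (-6 + N)/(2*N) (X(N) = (N - 6)/(N + N) = (-6 + N)/((2*N)) = (-6 + N)*(1/(2*N)) = (-6 + N)/(2*N))
1/(X(856) + 306474) = 1/((1/2)*(-6 + 856)/856 + 306474) = 1/((1/2)*(1/856)*850 + 306474) = 1/(425/856 + 306474) = 1/(262342169/856) = 856/262342169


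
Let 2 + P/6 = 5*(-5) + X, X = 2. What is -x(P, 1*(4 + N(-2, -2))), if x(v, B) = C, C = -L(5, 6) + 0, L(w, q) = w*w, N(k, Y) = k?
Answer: 25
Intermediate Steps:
L(w, q) = w²
C = -25 (C = -1*5² + 0 = -1*25 + 0 = -25 + 0 = -25)
P = -150 (P = -12 + 6*(5*(-5) + 2) = -12 + 6*(-25 + 2) = -12 + 6*(-23) = -12 - 138 = -150)
x(v, B) = -25
-x(P, 1*(4 + N(-2, -2))) = -1*(-25) = 25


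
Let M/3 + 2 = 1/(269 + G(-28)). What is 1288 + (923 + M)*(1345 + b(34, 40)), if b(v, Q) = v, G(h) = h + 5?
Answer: 103799521/82 ≈ 1.2658e+6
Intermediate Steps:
G(h) = 5 + h
M = -491/82 (M = -6 + 3/(269 + (5 - 28)) = -6 + 3/(269 - 23) = -6 + 3/246 = -6 + 3*(1/246) = -6 + 1/82 = -491/82 ≈ -5.9878)
1288 + (923 + M)*(1345 + b(34, 40)) = 1288 + (923 - 491/82)*(1345 + 34) = 1288 + (75195/82)*1379 = 1288 + 103693905/82 = 103799521/82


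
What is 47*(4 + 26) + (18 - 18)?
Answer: 1410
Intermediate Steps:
47*(4 + 26) + (18 - 18) = 47*30 + 0 = 1410 + 0 = 1410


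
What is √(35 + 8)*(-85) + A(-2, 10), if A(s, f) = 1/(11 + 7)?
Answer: 1/18 - 85*√43 ≈ -557.33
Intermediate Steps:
A(s, f) = 1/18
√(35 + 8)*(-85) + A(-2, 10) = √(35 + 8)*(-85) + 1/18 = √43*(-85) + 1/18 = -85*√43 + 1/18 = 1/18 - 85*√43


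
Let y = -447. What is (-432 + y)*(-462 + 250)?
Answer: 186348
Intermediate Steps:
(-432 + y)*(-462 + 250) = (-432 - 447)*(-462 + 250) = -879*(-212) = 186348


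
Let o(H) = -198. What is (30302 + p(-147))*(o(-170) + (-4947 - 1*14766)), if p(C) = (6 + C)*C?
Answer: -1016038419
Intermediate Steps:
p(C) = C*(6 + C)
(30302 + p(-147))*(o(-170) + (-4947 - 1*14766)) = (30302 - 147*(6 - 147))*(-198 + (-4947 - 1*14766)) = (30302 - 147*(-141))*(-198 + (-4947 - 14766)) = (30302 + 20727)*(-198 - 19713) = 51029*(-19911) = -1016038419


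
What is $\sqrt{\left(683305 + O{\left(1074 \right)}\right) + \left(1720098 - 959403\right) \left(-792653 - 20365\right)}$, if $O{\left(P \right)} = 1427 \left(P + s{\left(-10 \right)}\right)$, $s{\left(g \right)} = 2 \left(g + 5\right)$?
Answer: $i \sqrt{618456525877} \approx 7.8642 \cdot 10^{5} i$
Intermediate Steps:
$s{\left(g \right)} = 10 + 2 g$ ($s{\left(g \right)} = 2 \left(5 + g\right) = 10 + 2 g$)
$O{\left(P \right)} = -14270 + 1427 P$ ($O{\left(P \right)} = 1427 \left(P + \left(10 + 2 \left(-10\right)\right)\right) = 1427 \left(P + \left(10 - 20\right)\right) = 1427 \left(P - 10\right) = 1427 \left(-10 + P\right) = -14270 + 1427 P$)
$\sqrt{\left(683305 + O{\left(1074 \right)}\right) + \left(1720098 - 959403\right) \left(-792653 - 20365\right)} = \sqrt{\left(683305 + \left(-14270 + 1427 \cdot 1074\right)\right) + \left(1720098 - 959403\right) \left(-792653 - 20365\right)} = \sqrt{\left(683305 + \left(-14270 + 1532598\right)\right) + 760695 \left(-813018\right)} = \sqrt{\left(683305 + 1518328\right) - 618458727510} = \sqrt{2201633 - 618458727510} = \sqrt{-618456525877} = i \sqrt{618456525877}$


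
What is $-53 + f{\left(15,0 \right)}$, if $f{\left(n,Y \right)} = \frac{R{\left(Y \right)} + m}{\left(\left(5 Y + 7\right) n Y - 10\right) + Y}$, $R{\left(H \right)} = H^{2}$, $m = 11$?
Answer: $- \frac{541}{10} \approx -54.1$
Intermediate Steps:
$f{\left(n,Y \right)} = \frac{11 + Y^{2}}{-10 + Y + Y n \left(7 + 5 Y\right)}$ ($f{\left(n,Y \right)} = \frac{Y^{2} + 11}{\left(\left(5 Y + 7\right) n Y - 10\right) + Y} = \frac{11 + Y^{2}}{\left(\left(7 + 5 Y\right) n Y - 10\right) + Y} = \frac{11 + Y^{2}}{\left(n \left(7 + 5 Y\right) Y - 10\right) + Y} = \frac{11 + Y^{2}}{\left(Y n \left(7 + 5 Y\right) - 10\right) + Y} = \frac{11 + Y^{2}}{\left(-10 + Y n \left(7 + 5 Y\right)\right) + Y} = \frac{11 + Y^{2}}{-10 + Y + Y n \left(7 + 5 Y\right)}$)
$-53 + f{\left(15,0 \right)} = -53 + \frac{11 + 0^{2}}{-10 + 0 + 5 \cdot 15 \cdot 0^{2} + 7 \cdot 0 \cdot 15} = -53 + \frac{11 + 0}{-10 + 0 + 5 \cdot 15 \cdot 0 + 0} = -53 + \frac{1}{-10 + 0 + 0 + 0} \cdot 11 = -53 + \frac{1}{-10} \cdot 11 = -53 - \frac{11}{10} = - \frac{541}{10}$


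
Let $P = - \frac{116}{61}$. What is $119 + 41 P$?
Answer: $\frac{2503}{61} \approx 41.033$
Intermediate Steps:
$P = - \frac{116}{61}$ ($P = \left(-116\right) \frac{1}{61} = - \frac{116}{61} \approx -1.9016$)
$119 + 41 P = 119 + 41 \left(- \frac{116}{61}\right) = 119 - \frac{4756}{61} = \frac{2503}{61}$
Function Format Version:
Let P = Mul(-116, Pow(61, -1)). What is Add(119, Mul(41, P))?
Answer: Rational(2503, 61) ≈ 41.033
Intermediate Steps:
P = Rational(-116, 61) (P = Mul(-116, Rational(1, 61)) = Rational(-116, 61) ≈ -1.9016)
Add(119, Mul(41, P)) = Add(119, Mul(41, Rational(-116, 61))) = Add(119, Rational(-4756, 61)) = Rational(2503, 61)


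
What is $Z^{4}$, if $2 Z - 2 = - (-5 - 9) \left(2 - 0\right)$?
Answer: $50625$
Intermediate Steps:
$Z = 15$ ($Z = 1 + \frac{- (-5 - 9) \left(2 - 0\right)}{2} = 1 + \frac{- (-5 - 9) \left(2 + 0\right)}{2} = 1 + \frac{\left(-1\right) \left(-14\right) 2}{2} = 1 + \frac{14 \cdot 2}{2} = 1 + \frac{1}{2} \cdot 28 = 1 + 14 = 15$)
$Z^{4} = 15^{4} = 50625$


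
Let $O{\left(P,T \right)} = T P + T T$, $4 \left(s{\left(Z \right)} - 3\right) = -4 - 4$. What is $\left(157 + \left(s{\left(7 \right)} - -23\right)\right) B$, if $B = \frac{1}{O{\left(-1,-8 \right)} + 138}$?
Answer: $\frac{181}{210} \approx 0.86191$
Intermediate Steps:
$s{\left(Z \right)} = 1$ ($s{\left(Z \right)} = 3 + \frac{-4 - 4}{4} = 3 + \frac{1}{4} \left(-8\right) = 3 - 2 = 1$)
$O{\left(P,T \right)} = T^{2} + P T$ ($O{\left(P,T \right)} = P T + T^{2} = T^{2} + P T$)
$B = \frac{1}{210}$ ($B = \frac{1}{- 8 \left(-1 - 8\right) + 138} = \frac{1}{\left(-8\right) \left(-9\right) + 138} = \frac{1}{72 + 138} = \frac{1}{210} \approx 0.0047619$)
$\left(157 + \left(s{\left(7 \right)} - -23\right)\right) B = \left(157 + \left(1 - -23\right)\right) \frac{1}{210} = \left(157 + \left(1 + 23\right)\right) \frac{1}{210} = \left(157 + 24\right) \frac{1}{210} = 181 \cdot \frac{1}{210} = \frac{181}{210}$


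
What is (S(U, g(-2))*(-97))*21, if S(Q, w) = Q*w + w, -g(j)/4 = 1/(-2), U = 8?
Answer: -36666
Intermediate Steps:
g(j) = 2 (g(j) = -4/(-2) = -4*(-½) = 2)
S(Q, w) = w + Q*w
(S(U, g(-2))*(-97))*21 = ((2*(1 + 8))*(-97))*21 = ((2*9)*(-97))*21 = (18*(-97))*21 = -1746*21 = -36666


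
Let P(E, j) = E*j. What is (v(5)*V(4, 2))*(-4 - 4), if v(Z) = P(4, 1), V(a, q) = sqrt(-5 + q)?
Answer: -32*I*sqrt(3) ≈ -55.426*I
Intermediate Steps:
v(Z) = 4 (v(Z) = 4*1 = 4)
(v(5)*V(4, 2))*(-4 - 4) = (4*sqrt(-5 + 2))*(-4 - 4) = (4*sqrt(-3))*(-8) = (4*(I*sqrt(3)))*(-8) = (4*I*sqrt(3))*(-8) = -32*I*sqrt(3)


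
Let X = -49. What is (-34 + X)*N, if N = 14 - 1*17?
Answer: 249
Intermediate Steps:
N = -3 (N = 14 - 17 = -3)
(-34 + X)*N = (-34 - 49)*(-3) = -83*(-3) = 249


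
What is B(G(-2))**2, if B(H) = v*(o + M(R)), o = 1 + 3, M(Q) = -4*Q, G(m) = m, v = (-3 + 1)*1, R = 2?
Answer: 64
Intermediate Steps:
v = -2 (v = -2*1 = -2)
o = 4
B(H) = 8 (B(H) = -2*(4 - 4*2) = -2*(4 - 8) = -2*(-4) = 8)
B(G(-2))**2 = 8**2 = 64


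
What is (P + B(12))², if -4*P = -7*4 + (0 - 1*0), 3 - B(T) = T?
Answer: 4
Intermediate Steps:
B(T) = 3 - T
P = 7 (P = -(-7*4 + (0 - 1*0))/4 = -(-28 + (0 + 0))/4 = -(-28 + 0)/4 = -¼*(-28) = 7)
(P + B(12))² = (7 + (3 - 1*12))² = (7 + (3 - 12))² = (7 - 9)² = (-2)² = 4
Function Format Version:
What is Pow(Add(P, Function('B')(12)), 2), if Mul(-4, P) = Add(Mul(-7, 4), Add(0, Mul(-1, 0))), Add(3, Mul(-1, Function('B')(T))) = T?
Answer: 4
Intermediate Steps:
Function('B')(T) = Add(3, Mul(-1, T))
P = 7 (P = Mul(Rational(-1, 4), Add(Mul(-7, 4), Add(0, Mul(-1, 0)))) = Mul(Rational(-1, 4), Add(-28, Add(0, 0))) = Mul(Rational(-1, 4), Add(-28, 0)) = Mul(Rational(-1, 4), -28) = 7)
Pow(Add(P, Function('B')(12)), 2) = Pow(Add(7, Add(3, Mul(-1, 12))), 2) = Pow(Add(7, Add(3, -12)), 2) = Pow(Add(7, -9), 2) = Pow(-2, 2) = 4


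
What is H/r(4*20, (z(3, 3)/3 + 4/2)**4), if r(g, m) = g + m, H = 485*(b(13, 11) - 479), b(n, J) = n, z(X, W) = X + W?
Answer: -113005/168 ≈ -672.65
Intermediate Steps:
z(X, W) = W + X
H = -226010 (H = 485*(13 - 479) = 485*(-466) = -226010)
H/r(4*20, (z(3, 3)/3 + 4/2)**4) = -226010/(4*20 + ((3 + 3)/3 + 4/2)**4) = -226010/(80 + (6*(1/3) + 4*(1/2))**4) = -226010/(80 + (2 + 2)**4) = -226010/(80 + 4**4) = -226010/(80 + 256) = -226010/336 = -226010*1/336 = -113005/168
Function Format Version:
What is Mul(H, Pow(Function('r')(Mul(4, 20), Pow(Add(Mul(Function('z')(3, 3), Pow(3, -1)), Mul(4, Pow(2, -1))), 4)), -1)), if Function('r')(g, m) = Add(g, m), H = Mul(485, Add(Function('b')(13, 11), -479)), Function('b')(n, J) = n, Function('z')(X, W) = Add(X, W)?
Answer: Rational(-113005, 168) ≈ -672.65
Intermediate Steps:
Function('z')(X, W) = Add(W, X)
H = -226010 (H = Mul(485, Add(13, -479)) = Mul(485, -466) = -226010)
Mul(H, Pow(Function('r')(Mul(4, 20), Pow(Add(Mul(Function('z')(3, 3), Pow(3, -1)), Mul(4, Pow(2, -1))), 4)), -1)) = Mul(-226010, Pow(Add(Mul(4, 20), Pow(Add(Mul(Add(3, 3), Pow(3, -1)), Mul(4, Pow(2, -1))), 4)), -1)) = Mul(-226010, Pow(Add(80, Pow(Add(Mul(6, Rational(1, 3)), Mul(4, Rational(1, 2))), 4)), -1)) = Mul(-226010, Pow(Add(80, Pow(Add(2, 2), 4)), -1)) = Mul(-226010, Pow(Add(80, Pow(4, 4)), -1)) = Mul(-226010, Pow(Add(80, 256), -1)) = Mul(-226010, Pow(336, -1)) = Mul(-226010, Rational(1, 336)) = Rational(-113005, 168)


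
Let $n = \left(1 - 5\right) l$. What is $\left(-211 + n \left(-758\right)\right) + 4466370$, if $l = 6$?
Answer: $4484351$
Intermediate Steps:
$n = -24$ ($n = \left(1 - 5\right) 6 = \left(-4\right) 6 = -24$)
$\left(-211 + n \left(-758\right)\right) + 4466370 = \left(-211 - -18192\right) + 4466370 = \left(-211 + 18192\right) + 4466370 = 17981 + 4466370 = 4484351$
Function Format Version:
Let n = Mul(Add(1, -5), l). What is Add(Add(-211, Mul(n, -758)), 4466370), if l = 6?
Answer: 4484351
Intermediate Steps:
n = -24 (n = Mul(Add(1, -5), 6) = Mul(-4, 6) = -24)
Add(Add(-211, Mul(n, -758)), 4466370) = Add(Add(-211, Mul(-24, -758)), 4466370) = Add(Add(-211, 18192), 4466370) = Add(17981, 4466370) = 4484351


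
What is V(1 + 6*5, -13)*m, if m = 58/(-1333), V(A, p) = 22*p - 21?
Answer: 17806/1333 ≈ 13.358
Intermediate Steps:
V(A, p) = -21 + 22*p
m = -58/1333 (m = 58*(-1/1333) = -58/1333 ≈ -0.043511)
V(1 + 6*5, -13)*m = (-21 + 22*(-13))*(-58/1333) = (-21 - 286)*(-58/1333) = -307*(-58/1333) = 17806/1333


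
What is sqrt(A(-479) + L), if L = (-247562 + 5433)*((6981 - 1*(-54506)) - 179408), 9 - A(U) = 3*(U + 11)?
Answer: sqrt(28552095222) ≈ 1.6897e+5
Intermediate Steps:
A(U) = -24 - 3*U (A(U) = 9 - 3*(U + 11) = 9 - 3*(11 + U) = 9 - (33 + 3*U) = 9 + (-33 - 3*U) = -24 - 3*U)
L = 28552093809 (L = -242129*((6981 + 54506) - 179408) = -242129*(61487 - 179408) = -242129*(-117921) = 28552093809)
sqrt(A(-479) + L) = sqrt((-24 - 3*(-479)) + 28552093809) = sqrt((-24 + 1437) + 28552093809) = sqrt(1413 + 28552093809) = sqrt(28552095222)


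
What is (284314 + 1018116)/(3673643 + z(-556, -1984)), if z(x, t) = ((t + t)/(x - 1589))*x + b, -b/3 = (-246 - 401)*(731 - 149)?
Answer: 2793712350/10300883017 ≈ 0.27121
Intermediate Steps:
b = 1129662 (b = -3*(-246 - 401)*(731 - 149) = -(-1941)*582 = -3*(-376554) = 1129662)
z(x, t) = 1129662 + 2*t*x/(-1589 + x) (z(x, t) = ((t + t)/(x - 1589))*x + 1129662 = ((2*t)/(-1589 + x))*x + 1129662 = (2*t/(-1589 + x))*x + 1129662 = 2*t*x/(-1589 + x) + 1129662 = 1129662 + 2*t*x/(-1589 + x))
(284314 + 1018116)/(3673643 + z(-556, -1984)) = (284314 + 1018116)/(3673643 + 2*(-897516459 + 564831*(-556) - 1984*(-556))/(-1589 - 556)) = 1302430/(3673643 + 2*(-897516459 - 314046036 + 1103104)/(-2145)) = 1302430/(3673643 + 2*(-1/2145)*(-1210459391)) = 1302430/(3673643 + 2420918782/2145) = 1302430/(10300883017/2145) = 1302430*(2145/10300883017) = 2793712350/10300883017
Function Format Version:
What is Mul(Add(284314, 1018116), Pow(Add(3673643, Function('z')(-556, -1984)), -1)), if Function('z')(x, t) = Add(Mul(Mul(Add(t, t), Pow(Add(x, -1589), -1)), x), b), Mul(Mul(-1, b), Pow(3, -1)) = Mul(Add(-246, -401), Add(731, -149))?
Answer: Rational(2793712350, 10300883017) ≈ 0.27121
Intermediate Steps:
b = 1129662 (b = Mul(-3, Mul(Add(-246, -401), Add(731, -149))) = Mul(-3, Mul(-647, 582)) = Mul(-3, -376554) = 1129662)
Function('z')(x, t) = Add(1129662, Mul(2, t, x, Pow(Add(-1589, x), -1))) (Function('z')(x, t) = Add(Mul(Mul(Add(t, t), Pow(Add(x, -1589), -1)), x), 1129662) = Add(Mul(Mul(Mul(2, t), Pow(Add(-1589, x), -1)), x), 1129662) = Add(Mul(Mul(2, t, Pow(Add(-1589, x), -1)), x), 1129662) = Add(Mul(2, t, x, Pow(Add(-1589, x), -1)), 1129662) = Add(1129662, Mul(2, t, x, Pow(Add(-1589, x), -1))))
Mul(Add(284314, 1018116), Pow(Add(3673643, Function('z')(-556, -1984)), -1)) = Mul(Add(284314, 1018116), Pow(Add(3673643, Mul(2, Pow(Add(-1589, -556), -1), Add(-897516459, Mul(564831, -556), Mul(-1984, -556)))), -1)) = Mul(1302430, Pow(Add(3673643, Mul(2, Pow(-2145, -1), Add(-897516459, -314046036, 1103104))), -1)) = Mul(1302430, Pow(Add(3673643, Mul(2, Rational(-1, 2145), -1210459391)), -1)) = Mul(1302430, Pow(Add(3673643, Rational(2420918782, 2145)), -1)) = Mul(1302430, Pow(Rational(10300883017, 2145), -1)) = Mul(1302430, Rational(2145, 10300883017)) = Rational(2793712350, 10300883017)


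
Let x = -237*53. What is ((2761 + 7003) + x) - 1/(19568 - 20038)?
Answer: -1314589/470 ≈ -2797.0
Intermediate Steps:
x = -12561
((2761 + 7003) + x) - 1/(19568 - 20038) = ((2761 + 7003) - 12561) - 1/(19568 - 20038) = (9764 - 12561) - 1/(-470) = -2797 - 1*(-1/470) = -2797 + 1/470 = -1314589/470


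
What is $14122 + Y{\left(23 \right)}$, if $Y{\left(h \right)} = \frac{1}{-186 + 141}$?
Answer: $\frac{635489}{45} \approx 14122.0$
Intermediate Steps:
$Y{\left(h \right)} = - \frac{1}{45}$ ($Y{\left(h \right)} = \frac{1}{-45} = - \frac{1}{45}$)
$14122 + Y{\left(23 \right)} = 14122 - \frac{1}{45} = \frac{635489}{45}$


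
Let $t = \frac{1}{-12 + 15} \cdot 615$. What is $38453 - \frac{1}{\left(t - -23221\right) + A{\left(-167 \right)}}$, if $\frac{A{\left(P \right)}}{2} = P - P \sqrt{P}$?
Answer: $\frac{5305267309514}{137967579} + \frac{167 i \sqrt{167}}{275935158} \approx 38453.0 + 7.8211 \cdot 10^{-6} i$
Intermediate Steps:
$t = 205$ ($t = \frac{1}{3} \cdot 615 = 205$)
$A{\left(P \right)} = - 2 P^{\frac{3}{2}} + 2 P$ ($A{\left(P \right)} = 2 \left(P - P \sqrt{P}\right) = 2 \left(P - P^{\frac{3}{2}}\right) = - 2 P^{\frac{3}{2}} + 2 P$)
$38453 - \frac{1}{\left(t - -23221\right) + A{\left(-167 \right)}} = 38453 - \frac{1}{\left(205 - -23221\right) + \left(- 2 \left(-167\right)^{\frac{3}{2}} + 2 \left(-167\right)\right)} = 38453 - \frac{1}{\left(205 + 23221\right) - \left(334 + 2 \left(- 167 i \sqrt{167}\right)\right)} = 38453 - \frac{1}{23426 - \left(334 - 334 i \sqrt{167}\right)} = 38453 - \frac{1}{23092 + 334 i \sqrt{167}}$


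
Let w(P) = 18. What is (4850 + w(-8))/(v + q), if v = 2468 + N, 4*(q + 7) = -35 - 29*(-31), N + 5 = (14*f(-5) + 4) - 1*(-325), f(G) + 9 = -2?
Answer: 4868/2847 ≈ 1.7099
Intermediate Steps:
f(G) = -11 (f(G) = -9 - 2 = -11)
N = 170 (N = -5 + ((14*(-11) + 4) - 1*(-325)) = -5 + ((-154 + 4) + 325) = -5 + (-150 + 325) = -5 + 175 = 170)
q = 209 (q = -7 + (-35 - 29*(-31))/4 = -7 + (-35 + 899)/4 = -7 + (¼)*864 = -7 + 216 = 209)
v = 2638 (v = 2468 + 170 = 2638)
(4850 + w(-8))/(v + q) = (4850 + 18)/(2638 + 209) = 4868/2847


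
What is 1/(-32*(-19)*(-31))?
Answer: -1/18848 ≈ -5.3056e-5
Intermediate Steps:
1/(-32*(-19)*(-31)) = 1/(608*(-31)) = 1/(-18848) = -1/18848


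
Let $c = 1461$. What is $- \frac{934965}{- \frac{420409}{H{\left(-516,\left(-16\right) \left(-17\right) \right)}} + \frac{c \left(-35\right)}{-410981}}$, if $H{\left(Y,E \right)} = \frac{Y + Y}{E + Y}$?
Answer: $\frac{99137235471570}{10539573592139} \approx 9.4062$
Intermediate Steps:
$H{\left(Y,E \right)} = \frac{2 Y}{E + Y}$
$- \frac{934965}{- \frac{420409}{H{\left(-516,\left(-16\right) \left(-17\right) \right)}} + \frac{c \left(-35\right)}{-410981}} = - \frac{934965}{- \frac{420409}{2 \left(-516\right) \frac{1}{\left(-16\right) \left(-17\right) - 516}} + \frac{1461 \left(-35\right)}{-410981}} = - \frac{934965}{- \frac{420409}{2 \left(-516\right) \frac{1}{272 - 516}} - - \frac{51135}{410981}} = - \frac{934965}{- \frac{420409}{2 \left(-516\right) \frac{1}{-244}} + \frac{51135}{410981}} = - \frac{934965}{- \frac{420409}{2 \left(-516\right) \left(- \frac{1}{244}\right)} + \frac{51135}{410981}} = - \frac{934965}{- \frac{420409}{\frac{258}{61}} + \frac{51135}{410981}} = - \frac{934965}{\left(-420409\right) \frac{61}{258} + \frac{51135}{410981}} = - \frac{934965}{- \frac{25644949}{258} + \frac{51135}{410981}} = - \frac{934965}{- \frac{10539573592139}{106033098}} = \left(-934965\right) \left(- \frac{106033098}{10539573592139}\right) = \frac{99137235471570}{10539573592139}$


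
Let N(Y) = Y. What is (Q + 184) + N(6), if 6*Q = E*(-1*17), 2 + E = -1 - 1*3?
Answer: 207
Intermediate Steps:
E = -6 (E = -2 + (-1 - 1*3) = -2 + (-1 - 3) = -2 - 4 = -6)
Q = 17 (Q = (-(-6)*17)/6 = (-6*(-17))/6 = (1/6)*102 = 17)
(Q + 184) + N(6) = (17 + 184) + 6 = 201 + 6 = 207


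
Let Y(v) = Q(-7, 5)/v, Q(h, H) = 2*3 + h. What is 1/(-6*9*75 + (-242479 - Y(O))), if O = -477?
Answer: -477/117594334 ≈ -4.0563e-6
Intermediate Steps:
Q(h, H) = 6 + h
Y(v) = -1/v (Y(v) = (6 - 7)/v = -1/v)
1/(-6*9*75 + (-242479 - Y(O))) = 1/(-6*9*75 + (-242479 - (-1)/(-477))) = 1/(-54*75 + (-242479 - (-1)*(-1)/477)) = 1/(-4050 + (-242479 - 1*1/477)) = 1/(-4050 + (-242479 - 1/477)) = 1/(-4050 - 115662484/477) = 1/(-117594334/477) = -477/117594334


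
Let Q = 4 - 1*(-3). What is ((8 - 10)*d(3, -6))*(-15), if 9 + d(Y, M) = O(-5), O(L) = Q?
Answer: -60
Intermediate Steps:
Q = 7 (Q = 4 + 3 = 7)
O(L) = 7
d(Y, M) = -2 (d(Y, M) = -9 + 7 = -2)
((8 - 10)*d(3, -6))*(-15) = ((8 - 10)*(-2))*(-15) = -2*(-2)*(-15) = 4*(-15) = -60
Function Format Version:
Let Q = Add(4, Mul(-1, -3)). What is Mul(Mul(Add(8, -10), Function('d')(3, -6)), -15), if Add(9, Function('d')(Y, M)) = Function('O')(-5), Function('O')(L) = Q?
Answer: -60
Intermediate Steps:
Q = 7 (Q = Add(4, 3) = 7)
Function('O')(L) = 7
Function('d')(Y, M) = -2 (Function('d')(Y, M) = Add(-9, 7) = -2)
Mul(Mul(Add(8, -10), Function('d')(3, -6)), -15) = Mul(Mul(Add(8, -10), -2), -15) = Mul(Mul(-2, -2), -15) = Mul(4, -15) = -60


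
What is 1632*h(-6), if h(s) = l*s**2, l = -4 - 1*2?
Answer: -352512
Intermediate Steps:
l = -6 (l = -4 - 2 = -6)
h(s) = -6*s**2
1632*h(-6) = 1632*(-6*(-6)**2) = 1632*(-6*36) = 1632*(-216) = -352512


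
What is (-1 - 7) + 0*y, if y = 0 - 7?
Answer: -8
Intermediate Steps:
y = -7
(-1 - 7) + 0*y = (-1 - 7) + 0*(-7) = -8 + 0 = -8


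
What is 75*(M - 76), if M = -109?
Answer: -13875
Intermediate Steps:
75*(M - 76) = 75*(-109 - 76) = 75*(-185) = -13875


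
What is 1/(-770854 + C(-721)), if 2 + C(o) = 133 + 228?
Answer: -1/770495 ≈ -1.2979e-6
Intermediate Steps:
C(o) = 359 (C(o) = -2 + (133 + 228) = -2 + 361 = 359)
1/(-770854 + C(-721)) = 1/(-770854 + 359) = 1/(-770495) = -1/770495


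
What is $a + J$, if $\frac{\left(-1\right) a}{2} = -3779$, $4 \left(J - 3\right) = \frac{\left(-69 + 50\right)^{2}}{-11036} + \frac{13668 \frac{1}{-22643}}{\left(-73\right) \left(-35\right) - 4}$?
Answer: $\frac{19279460341805891}{2549858662192} \approx 7561.0$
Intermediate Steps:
$J = \frac{7628572958755}{2549858662192}$ ($J = 3 + \frac{\frac{\left(-69 + 50\right)^{2}}{-11036} + \frac{13668 \frac{1}{-22643}}{\left(-73\right) \left(-35\right) - 4}}{4} = 3 + \frac{\left(-19\right)^{2} \left(- \frac{1}{11036}\right) + \frac{13668 \left(- \frac{1}{22643}\right)}{2555 - 4}}{4} = 3 + \frac{361 \left(- \frac{1}{11036}\right) - \frac{13668}{22643 \cdot 2551}}{4} = 3 + \frac{- \frac{361}{11036} - \frac{13668}{57762293}}{4} = 3 + \frac{1}{4} \left(- \frac{21003027821}{637464665548}\right) = 3 - \frac{21003027821}{2549858662192} = \frac{7628572958755}{2549858662192} \approx 2.9918$)
$a = 7558$ ($a = \left(-2\right) \left(-3779\right) = 7558$)
$a + J = 7558 + \frac{7628572958755}{2549858662192} = \frac{19279460341805891}{2549858662192}$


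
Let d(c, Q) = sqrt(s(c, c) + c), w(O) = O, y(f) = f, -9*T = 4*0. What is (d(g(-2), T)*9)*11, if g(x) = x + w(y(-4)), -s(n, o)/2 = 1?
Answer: 198*I*sqrt(2) ≈ 280.01*I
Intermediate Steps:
T = 0 (T = -4*0/9 = -1/9*0 = 0)
s(n, o) = -2 (s(n, o) = -2*1 = -2)
g(x) = -4 + x (g(x) = x - 4 = -4 + x)
d(c, Q) = sqrt(-2 + c)
(d(g(-2), T)*9)*11 = (sqrt(-2 + (-4 - 2))*9)*11 = (sqrt(-2 - 6)*9)*11 = (sqrt(-8)*9)*11 = ((2*I*sqrt(2))*9)*11 = (18*I*sqrt(2))*11 = 198*I*sqrt(2)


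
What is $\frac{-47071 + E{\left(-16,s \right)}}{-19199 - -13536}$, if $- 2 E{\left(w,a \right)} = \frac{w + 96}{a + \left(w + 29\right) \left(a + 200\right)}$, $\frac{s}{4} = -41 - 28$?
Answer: $\frac{1062459}{127822} \approx 8.312$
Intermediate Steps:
$s = -276$ ($s = 4 \left(-41 - 28\right) = 4 \left(-69\right) = -276$)
$E{\left(w,a \right)} = - \frac{96 + w}{2 \left(a + \left(29 + w\right) \left(200 + a\right)\right)}$ ($E{\left(w,a \right)} = - \frac{\left(w + 96\right) \frac{1}{a + \left(w + 29\right) \left(a + 200\right)}}{2} = - \frac{\left(96 + w\right) \frac{1}{a + \left(29 + w\right) \left(200 + a\right)}}{2} = - \frac{\frac{1}{a + \left(29 + w\right) \left(200 + a\right)} \left(96 + w\right)}{2} = - \frac{96 + w}{2 \left(a + \left(29 + w\right) \left(200 + a\right)\right)}$)
$\frac{-47071 + E{\left(-16,s \right)}}{-19199 - -13536} = \frac{-47071 + \frac{-96 - -16}{2 \left(5800 + 30 \left(-276\right) + 200 \left(-16\right) - -4416\right)}}{-19199 - -13536} = \frac{-47071 + \frac{-96 + 16}{2 \left(5800 - 8280 - 3200 + 4416\right)}}{-19199 + 13536} = \frac{-47071 + \frac{1}{2} \frac{1}{-1264} \left(-80\right)}{-5663} = \left(-47071 + \frac{1}{2} \left(- \frac{1}{1264}\right) \left(-80\right)\right) \left(- \frac{1}{5663}\right) = \left(-47071 + \frac{5}{158}\right) \left(- \frac{1}{5663}\right) = \left(- \frac{7437213}{158}\right) \left(- \frac{1}{5663}\right) = \frac{1062459}{127822}$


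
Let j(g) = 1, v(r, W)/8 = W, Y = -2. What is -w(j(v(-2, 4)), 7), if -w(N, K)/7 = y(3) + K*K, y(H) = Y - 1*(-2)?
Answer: 343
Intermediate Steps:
v(r, W) = 8*W
y(H) = 0 (y(H) = -2 - 1*(-2) = -2 + 2 = 0)
w(N, K) = -7*K**2 (w(N, K) = -7*(0 + K*K) = -7*(0 + K**2) = -7*K**2)
-w(j(v(-2, 4)), 7) = -(-7)*7**2 = -(-7)*49 = -1*(-343) = 343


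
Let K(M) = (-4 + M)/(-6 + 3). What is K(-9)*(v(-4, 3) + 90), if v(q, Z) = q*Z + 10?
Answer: 1144/3 ≈ 381.33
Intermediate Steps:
K(M) = 4/3 - M/3 (K(M) = (-4 + M)/(-3) = (-4 + M)*(-1/3) = 4/3 - M/3)
v(q, Z) = 10 + Z*q (v(q, Z) = Z*q + 10 = 10 + Z*q)
K(-9)*(v(-4, 3) + 90) = (4/3 - 1/3*(-9))*((10 + 3*(-4)) + 90) = (4/3 + 3)*((10 - 12) + 90) = 13*(-2 + 90)/3 = (13/3)*88 = 1144/3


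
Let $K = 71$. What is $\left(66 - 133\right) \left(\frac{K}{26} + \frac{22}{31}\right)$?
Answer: $- \frac{185791}{806} \approx -230.51$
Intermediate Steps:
$\left(66 - 133\right) \left(\frac{K}{26} + \frac{22}{31}\right) = \left(66 - 133\right) \left(\frac{71}{26} + \frac{22}{31}\right) = - 67 \left(71 \cdot \frac{1}{26} + 22 \cdot \frac{1}{31}\right) = - 67 \left(\frac{71}{26} + \frac{22}{31}\right) = \left(-67\right) \frac{2773}{806} = - \frac{185791}{806}$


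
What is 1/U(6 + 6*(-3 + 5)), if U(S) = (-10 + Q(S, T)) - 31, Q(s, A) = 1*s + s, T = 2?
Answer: -⅕ ≈ -0.20000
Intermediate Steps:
Q(s, A) = 2*s (Q(s, A) = s + s = 2*s)
U(S) = -41 + 2*S (U(S) = (-10 + 2*S) - 31 = -41 + 2*S)
1/U(6 + 6*(-3 + 5)) = 1/(-41 + 2*(6 + 6*(-3 + 5))) = 1/(-41 + 2*(6 + 6*2)) = 1/(-41 + 2*(6 + 12)) = 1/(-41 + 2*18) = 1/(-41 + 36) = 1/(-5) = -⅕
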